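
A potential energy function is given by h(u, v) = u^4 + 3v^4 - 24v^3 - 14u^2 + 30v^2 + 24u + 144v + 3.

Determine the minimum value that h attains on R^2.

-201

h(u,v) separates as P(u) + Q(v) + 3, so its minimum is min P + min Q + 3.
P'(u) = 4(u - 2)(u - 1)(u + 3) vanishes at u ∈ {-3, 1, 2}; Q'(v) = 12(v - 4)(v - 3)(v + 1) vanishes at v ∈ {-1, 3, 4}.
Local minima of P (where P''>0): P(-3)=-117, P(2)=8. Local minima of Q: Q(-1)=-87, Q(4)=288.
So the global minimum of h is P(-3) + Q(-1) + 3 = -117 − 87 + 3 = -201, attained at (-3, -1).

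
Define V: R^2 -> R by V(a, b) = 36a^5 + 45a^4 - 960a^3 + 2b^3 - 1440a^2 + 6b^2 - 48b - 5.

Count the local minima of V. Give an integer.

V separates as a function of a plus a function of b, so ∇V=0 decouples.
∂V/∂a = 180a(a - 4)(a + 1)(a + 4) = 0 at a ∈ {-4, -1, 0, 4}; ∂V/∂b = 6(b - 2)(b + 4) = 0 at b ∈ {-4, 2}.
The Hessian is diagonal: diag(V_aa, V_bb). Second derivatives: V_aa(-4)=-17280, V_aa(-1)=2700, V_aa(0)=-2880, V_aa(4)=28800; V_bb(-4)=-36, V_bb(2)=36.
Local minima occur where both diagonal entries positive: (-1, 2), (4, 2). Count: 2.

2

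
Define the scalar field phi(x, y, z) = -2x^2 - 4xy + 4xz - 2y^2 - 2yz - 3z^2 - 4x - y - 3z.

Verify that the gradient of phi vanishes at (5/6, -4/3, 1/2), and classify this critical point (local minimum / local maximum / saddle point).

saddle point

∇phi = (-4x - 4y + 4z - 4, -4x - 4y - 2z - 1, 4x - 2y - 6z - 3); substituting (5/6, -4/3, 1/2) gives ∇phi = (0, 0, 0), so (5/6, -4/3, 1/2) is indeed a critical point.
The Hessian is constant: H = [[-4, -4, 4], [-4, -4, -2], [4, -2, -6]].
Leading principal minors: Δ₁ = -4, Δ₂ = 0, Δ₃ = 144.
The minors fit neither the all-positive nor the alternating-sign pattern, so H is indefinite: a saddle point.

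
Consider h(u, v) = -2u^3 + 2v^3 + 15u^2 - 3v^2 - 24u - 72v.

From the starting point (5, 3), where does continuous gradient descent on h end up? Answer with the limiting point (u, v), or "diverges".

diverges

h is separable, so gradient descent decouples: u follows -∂h/∂u, v follows -∂h/∂v.
∂h/∂u = -6(u - 4)(u - 1); at u=5 this is -24, so u increases.
∂h/∂v = 6(v - 4)(v + 3); at v=3 this is -36, so v increases.
The u-coordinate has no critical point in that direction and runs off to infinity.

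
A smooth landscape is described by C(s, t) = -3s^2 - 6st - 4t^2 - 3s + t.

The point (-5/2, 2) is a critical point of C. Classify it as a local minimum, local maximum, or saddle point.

The Hessian of C is constant: H = [[-6, -6], [-6, -8]].
det(H) = (-6)·(-8) − (-6)² = 12.
det(H) > 0 and tr(H) = -14 < 0, so H is negative definite and the point is a local maximum.

local maximum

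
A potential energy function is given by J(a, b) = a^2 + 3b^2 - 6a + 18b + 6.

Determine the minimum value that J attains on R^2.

-30

J(a,b) separates as P(a) + Q(b) + 6, so its minimum is min P + min Q + 6.
P'(a) = 2a - 6 vanishes at a ∈ {3}; Q'(b) = 6b + 18 vanishes at b ∈ {-3}.
Local minima of P (where P''>0): P(3)=-9. Local minima of Q: Q(-3)=-27.
So the global minimum of J is P(3) + Q(-3) + 6 = -9 − 27 + 6 = -30, attained at (3, -3).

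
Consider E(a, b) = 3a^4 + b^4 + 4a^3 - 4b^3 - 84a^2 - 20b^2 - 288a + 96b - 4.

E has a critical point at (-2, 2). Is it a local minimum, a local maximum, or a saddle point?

local maximum

The mixed partial ∂²E/∂a∂b is 0, so the Hessian at any point is diag(E_aa, E_bb) = diag(12(3a^2 + 2a - 14), 4(3b^2 - 6b - 10)).
At (-2, 2): H = diag(-72, -40).
Both eigenvalues are negative, so H is negative definite: a local maximum.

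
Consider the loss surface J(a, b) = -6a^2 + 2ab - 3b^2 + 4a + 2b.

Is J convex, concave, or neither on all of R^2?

concave

J is quadratic, so its Hessian is the constant matrix H = [[-12, 2], [2, -6]].
det(H) = 68, tr(H) = -18.
det(H) > 0 and tr(H) < 0, so H is negative definite everywhere: concave.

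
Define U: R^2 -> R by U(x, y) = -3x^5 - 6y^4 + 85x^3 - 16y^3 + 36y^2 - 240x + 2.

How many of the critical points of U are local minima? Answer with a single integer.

2

U separates as a function of x plus a function of y, so ∇U=0 decouples.
∂U/∂x = -15(x - 4)(x - 1)(x + 1)(x + 4) = 0 at x ∈ {-4, -1, 1, 4}; ∂U/∂y = -24y(y - 1)(y + 3) = 0 at y ∈ {-3, 0, 1}.
The Hessian is diagonal: diag(U_xx, U_yy). Second derivatives: U_xx(-4)=1800, U_xx(-1)=-450, U_xx(1)=450, U_xx(4)=-1800; U_yy(-3)=-288, U_yy(0)=72, U_yy(1)=-96.
Local minima occur where both diagonal entries positive: (-4, 0), (1, 0). Count: 2.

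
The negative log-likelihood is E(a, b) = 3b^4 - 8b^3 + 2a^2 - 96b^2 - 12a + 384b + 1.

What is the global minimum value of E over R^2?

-1809

E(a,b) separates as P(a) + Q(b) + 1, so its minimum is min P + min Q + 1.
P'(a) = 4a - 12 vanishes at a ∈ {3}; Q'(b) = 12(b - 4)(b - 2)(b + 4) vanishes at b ∈ {-4, 2, 4}.
Local minima of P (where P''>0): P(3)=-18. Local minima of Q: Q(-4)=-1792, Q(4)=256.
So the global minimum of E is P(3) + Q(-4) + 1 = -18 − 1792 + 1 = -1809, attained at (3, -4).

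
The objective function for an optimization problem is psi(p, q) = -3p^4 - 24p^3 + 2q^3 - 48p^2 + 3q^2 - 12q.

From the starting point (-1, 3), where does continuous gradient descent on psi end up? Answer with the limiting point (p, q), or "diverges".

psi is separable, so gradient descent decouples: p follows -∂psi/∂p, q follows -∂psi/∂q.
∂psi/∂p = -12p(p + 2)(p + 4); at p=-1 this is 36, so p decreases.
∂psi/∂q = 6(q - 1)(q + 2); at q=3 this is 60, so q decreases.
p converges to its nearest critical value -2 (a local min of the p-part); q converges to 1. The iterate converges to (-2, 1).

(-2, 1)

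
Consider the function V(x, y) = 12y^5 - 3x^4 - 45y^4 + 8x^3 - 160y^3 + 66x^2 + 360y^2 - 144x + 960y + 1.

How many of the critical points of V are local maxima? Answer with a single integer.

4

V separates as a function of x plus a function of y, so ∇V=0 decouples.
∂V/∂x = -12(x - 4)(x - 1)(x + 3) = 0 at x ∈ {-3, 1, 4}; ∂V/∂y = 60(y - 4)(y - 2)(y + 1)(y + 2) = 0 at y ∈ {-2, -1, 2, 4}.
The Hessian is diagonal: diag(V_xx, V_yy). Second derivatives: V_xx(-3)=-336, V_xx(1)=144, V_xx(4)=-252; V_yy(-2)=-1440, V_yy(-1)=900, V_yy(2)=-1440, V_yy(4)=3600.
Local maxima occur where both diagonal entries negative: (-3, -2), (-3, 2), (4, -2), (4, 2). Count: 4.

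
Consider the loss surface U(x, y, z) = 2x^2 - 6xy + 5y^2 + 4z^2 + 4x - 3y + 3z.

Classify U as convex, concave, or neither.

convex

U is quadratic, so its Hessian is the constant matrix H = [[4, -6, 0], [-6, 10, 0], [0, 0, 8]].
Leading principal minors: 4, 4, 32.
All positive ⇒ H ≻ 0 ⇒ convex.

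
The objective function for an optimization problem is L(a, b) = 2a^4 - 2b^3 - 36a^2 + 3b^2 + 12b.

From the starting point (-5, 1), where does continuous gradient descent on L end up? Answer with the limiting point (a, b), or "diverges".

L is separable, so gradient descent decouples: a follows -∂L/∂a, b follows -∂L/∂b.
∂L/∂a = 8a(a - 3)(a + 3); at a=-5 this is -640, so a increases.
∂L/∂b = -6(b - 2)(b + 1); at b=1 this is 12, so b decreases.
a converges to its nearest critical value -3 (a local min of the a-part); b converges to -1. The iterate converges to (-3, -1).

(-3, -1)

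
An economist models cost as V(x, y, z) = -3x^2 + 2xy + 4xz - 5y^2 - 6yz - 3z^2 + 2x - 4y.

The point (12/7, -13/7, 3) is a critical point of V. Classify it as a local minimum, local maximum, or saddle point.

The Hessian is constant: H = [[-6, 2, 4], [2, -10, -6], [4, -6, -6]].
Leading principal minors: Δ₁ = -6, Δ₂ = 56, Δ₃ = -56.
The minors alternate sign starting negative (−, +, −), so H is negative definite: a local maximum.

local maximum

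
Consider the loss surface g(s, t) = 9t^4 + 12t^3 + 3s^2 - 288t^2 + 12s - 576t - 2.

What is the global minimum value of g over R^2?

-3854

g(s,t) separates as P(s) + Q(t) − 2, so its minimum is min P + min Q − 2.
P'(s) = 6s + 12 vanishes at s ∈ {-2}; Q'(t) = 36(t - 4)(t + 1)(t + 4) vanishes at t ∈ {-4, -1, 4}.
Local minima of P (where P''>0): P(-2)=-12. Local minima of Q: Q(-4)=-768, Q(4)=-3840.
So the global minimum of g is P(-2) + Q(4) − 2 = -12 − 3840 − 2 = -3854, attained at (-2, 4).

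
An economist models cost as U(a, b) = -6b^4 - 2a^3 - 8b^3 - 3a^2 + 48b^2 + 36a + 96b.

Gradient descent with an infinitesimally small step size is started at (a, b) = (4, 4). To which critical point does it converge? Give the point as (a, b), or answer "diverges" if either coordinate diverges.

U is separable, so gradient descent decouples: a follows -∂U/∂a, b follows -∂U/∂b.
∂U/∂a = -6(a - 2)(a + 3); at a=4 this is -84, so a increases.
∂U/∂b = -24(b - 2)(b + 1)(b + 2); at b=4 this is -1440, so b increases.
The a-coordinate has no critical point in that direction and runs off to infinity.

diverges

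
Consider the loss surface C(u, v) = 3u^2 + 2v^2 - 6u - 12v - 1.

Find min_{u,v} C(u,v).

-22

C(u,v) separates as P(u) + Q(v) − 1, so its minimum is min P + min Q − 1.
P'(u) = 6u - 6 vanishes at u ∈ {1}; Q'(v) = 4v - 12 vanishes at v ∈ {3}.
Local minima of P (where P''>0): P(1)=-3. Local minima of Q: Q(3)=-18.
So the global minimum of C is P(1) + Q(3) − 1 = -3 − 18 − 1 = -22, attained at (1, 3).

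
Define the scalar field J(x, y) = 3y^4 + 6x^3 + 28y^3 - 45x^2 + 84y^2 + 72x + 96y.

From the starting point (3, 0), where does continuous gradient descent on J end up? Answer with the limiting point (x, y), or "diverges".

J is separable, so gradient descent decouples: x follows -∂J/∂x, y follows -∂J/∂y.
∂J/∂x = 18(x - 4)(x - 1); at x=3 this is -36, so x increases.
∂J/∂y = 12(y + 1)(y + 2)(y + 4); at y=0 this is 96, so y decreases.
x converges to its nearest critical value 4 (a local min of the x-part); y converges to -1. The iterate converges to (4, -1).

(4, -1)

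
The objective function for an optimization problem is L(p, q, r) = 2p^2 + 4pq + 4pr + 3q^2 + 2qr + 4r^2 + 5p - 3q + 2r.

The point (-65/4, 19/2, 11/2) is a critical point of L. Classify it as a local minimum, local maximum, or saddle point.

The Hessian is constant: H = [[4, 4, 4], [4, 6, 2], [4, 2, 8]].
Leading principal minors: Δ₁ = 4, Δ₂ = 8, Δ₃ = 16.
All leading minors are positive, so H is positive definite: a local minimum.

local minimum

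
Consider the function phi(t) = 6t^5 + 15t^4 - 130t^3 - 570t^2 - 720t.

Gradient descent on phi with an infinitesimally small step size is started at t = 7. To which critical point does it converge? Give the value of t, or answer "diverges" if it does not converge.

phi'(t) = 30(t - 4)(t + 1)(t + 2)(t + 3), so phi'(7) = 64800.
Gradient descent moves in the -phi' direction, i.e. t is decreasing.
The nearest critical point in that direction is t = 4, where phi'' = 6300 > 0 (a local minimum). The iterate converges there.

4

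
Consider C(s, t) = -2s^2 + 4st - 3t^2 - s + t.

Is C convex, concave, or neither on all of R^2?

concave

C is quadratic, so its Hessian is the constant matrix H = [[-4, 4], [4, -6]].
det(H) = 8, tr(H) = -10.
det(H) > 0 and tr(H) < 0, so H is negative definite everywhere: concave.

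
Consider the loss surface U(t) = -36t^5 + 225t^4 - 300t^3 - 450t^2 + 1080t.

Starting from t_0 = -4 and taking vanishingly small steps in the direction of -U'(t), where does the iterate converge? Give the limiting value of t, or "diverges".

U'(t) = -180(t - 3)(t - 2)(t - 1)(t + 1), so U'(-4) = -113400.
Gradient descent moves in the -U' direction, i.e. t is increasing.
The nearest critical point in that direction is t = -1, where U'' = 4320 > 0 (a local minimum). The iterate converges there.

-1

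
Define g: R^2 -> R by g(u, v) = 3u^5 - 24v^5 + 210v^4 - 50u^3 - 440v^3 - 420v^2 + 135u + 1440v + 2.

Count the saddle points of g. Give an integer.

g separates as a function of u plus a function of v, so ∇g=0 decouples.
∂g/∂u = 15(u - 3)(u - 1)(u + 1)(u + 3) = 0 at u ∈ {-3, -1, 1, 3}; ∂g/∂v = -120(v - 4)(v - 3)(v - 1)(v + 1) = 0 at v ∈ {-1, 1, 3, 4}.
The Hessian is diagonal: diag(g_uu, g_vv). Second derivatives: g_uu(-3)=-720, g_uu(-1)=240, g_uu(1)=-240, g_uu(3)=720; g_vv(-1)=4800, g_vv(1)=-1440, g_vv(3)=960, g_vv(4)=-1800.
Saddle points occur where the two diagonal entries have opposite signs: (-3, -1), (-3, 3), (-1, 1), (-1, 4), (1, -1), (1, 3), (3, 1), (3, 4). Count: 8.

8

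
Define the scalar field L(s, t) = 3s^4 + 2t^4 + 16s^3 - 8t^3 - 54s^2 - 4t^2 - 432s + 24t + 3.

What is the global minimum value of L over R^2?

-1122

L(s,t) separates as P(s) + Q(t) + 3, so its minimum is min P + min Q + 3.
P'(s) = 12(s - 3)(s + 3)(s + 4) vanishes at s ∈ {-4, -3, 3}; Q'(t) = 8(t - 3)(t - 1)(t + 1) vanishes at t ∈ {-1, 1, 3}.
Local minima of P (where P''>0): P(-4)=608, P(3)=-1107. Local minima of Q: Q(-1)=-18, Q(3)=-18.
So the global minimum of L is P(3) + Q(-1) + 3 = -1107 − 18 + 3 = -1122, attained at (3, -1).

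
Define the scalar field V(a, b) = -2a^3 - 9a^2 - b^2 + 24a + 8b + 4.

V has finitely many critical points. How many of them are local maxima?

1

V separates as a function of a plus a function of b, so ∇V=0 decouples.
∂V/∂a = -6(a - 1)(a + 4) = 0 at a ∈ {-4, 1}; ∂V/∂b = -2(b - 4) = 0 at b ∈ {4}.
The Hessian is diagonal: diag(V_aa, V_bb). Second derivatives: V_aa(-4)=30, V_aa(1)=-30; V_bb(4)=-2.
Local maxima occur where both diagonal entries negative: (1, 4). Count: 1.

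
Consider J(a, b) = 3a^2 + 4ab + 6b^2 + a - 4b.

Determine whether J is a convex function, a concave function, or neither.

convex

J is quadratic, so its Hessian is the constant matrix H = [[6, 4], [4, 12]].
det(H) = 56, tr(H) = 18.
det(H) > 0 and tr(H) > 0, so H is positive definite everywhere: convex.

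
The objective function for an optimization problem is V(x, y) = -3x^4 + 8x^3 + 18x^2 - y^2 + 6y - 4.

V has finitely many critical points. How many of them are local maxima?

V separates as a function of x plus a function of y, so ∇V=0 decouples.
∂V/∂x = -12x(x - 3)(x + 1) = 0 at x ∈ {-1, 0, 3}; ∂V/∂y = -2(y - 3) = 0 at y ∈ {3}.
The Hessian is diagonal: diag(V_xx, V_yy). Second derivatives: V_xx(-1)=-48, V_xx(0)=36, V_xx(3)=-144; V_yy(3)=-2.
Local maxima occur where both diagonal entries negative: (-1, 3), (3, 3). Count: 2.

2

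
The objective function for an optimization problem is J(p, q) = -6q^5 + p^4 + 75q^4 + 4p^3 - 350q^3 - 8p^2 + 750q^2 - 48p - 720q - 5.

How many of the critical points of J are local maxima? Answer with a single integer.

J separates as a function of p plus a function of q, so ∇J=0 decouples.
∂J/∂p = 4(p - 2)(p + 2)(p + 3) = 0 at p ∈ {-3, -2, 2}; ∂J/∂q = -30(q - 4)(q - 3)(q - 2)(q - 1) = 0 at q ∈ {1, 2, 3, 4}.
The Hessian is diagonal: diag(J_pp, J_qq). Second derivatives: J_pp(-3)=20, J_pp(-2)=-16, J_pp(2)=80; J_qq(1)=180, J_qq(2)=-60, J_qq(3)=60, J_qq(4)=-180.
Local maxima occur where both diagonal entries negative: (-2, 2), (-2, 4). Count: 2.

2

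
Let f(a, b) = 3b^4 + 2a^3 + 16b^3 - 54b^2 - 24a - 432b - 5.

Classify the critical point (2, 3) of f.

local minimum

The mixed partial ∂²f/∂a∂b is 0, so the Hessian at any point is diag(f_aa, f_bb) = diag(12a, 12(3b^2 + 8b - 9)).
At (2, 3): H = diag(24, 504).
Both eigenvalues are positive, so H is positive definite: a local minimum.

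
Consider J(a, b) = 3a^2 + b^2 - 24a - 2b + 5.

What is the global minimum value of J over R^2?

-44

J(a,b) separates as P(a) + Q(b) + 5, so its minimum is min P + min Q + 5.
P'(a) = 6a - 24 vanishes at a ∈ {4}; Q'(b) = 2b - 2 vanishes at b ∈ {1}.
Local minima of P (where P''>0): P(4)=-48. Local minima of Q: Q(1)=-1.
So the global minimum of J is P(4) + Q(1) + 5 = -48 − 1 + 5 = -44, attained at (4, 1).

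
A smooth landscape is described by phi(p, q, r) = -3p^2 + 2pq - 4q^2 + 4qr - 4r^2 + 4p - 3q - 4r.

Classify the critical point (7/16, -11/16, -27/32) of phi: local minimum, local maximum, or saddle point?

local maximum

The Hessian is constant: H = [[-6, 2, 0], [2, -8, 4], [0, 4, -8]].
Leading principal minors: Δ₁ = -6, Δ₂ = 44, Δ₃ = -256.
The minors alternate sign starting negative (−, +, −), so H is negative definite: a local maximum.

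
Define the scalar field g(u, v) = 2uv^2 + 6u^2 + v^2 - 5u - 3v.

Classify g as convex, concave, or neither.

neither

The term 2uv^2 is cubic, so the Hessian is not constant.
∂²g/∂v² = 4u + 2, which takes both signs as u varies (negative for sufficiently negative u). A diagonal entry of the Hessian changing sign means the Hessian is neither positive- nor negative-semidefinite on all of R^2.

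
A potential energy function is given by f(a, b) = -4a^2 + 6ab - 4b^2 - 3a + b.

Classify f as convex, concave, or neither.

concave

f is quadratic, so its Hessian is the constant matrix H = [[-8, 6], [6, -8]].
det(H) = 28, tr(H) = -16.
det(H) > 0 and tr(H) < 0, so H is negative definite everywhere: concave.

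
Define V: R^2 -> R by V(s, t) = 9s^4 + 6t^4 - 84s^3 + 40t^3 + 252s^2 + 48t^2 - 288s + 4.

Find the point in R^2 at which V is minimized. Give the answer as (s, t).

(4, -4)

V(s,t) separates as P(s) + Q(t) + 4, so its minimum is min P + min Q + 4.
P'(s) = 36(s - 4)(s - 2)(s - 1) vanishes at s ∈ {1, 2, 4}; Q'(t) = 24t(t + 1)(t + 4) vanishes at t ∈ {-4, -1, 0}.
Local minima of P (where P''>0): P(1)=-111, P(4)=-192. Local minima of Q: Q(-4)=-256, Q(0)=0.
So the global minimum of V is P(4) + Q(-4) + 4 = -192 − 256 + 4 = -444, attained at (4, -4).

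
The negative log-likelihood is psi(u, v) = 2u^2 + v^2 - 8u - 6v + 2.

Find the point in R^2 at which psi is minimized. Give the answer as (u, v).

psi(u,v) separates as P(u) + Q(v) + 2, so its minimum is min P + min Q + 2.
P'(u) = 4u - 8 vanishes at u ∈ {2}; Q'(v) = 2v - 6 vanishes at v ∈ {3}.
Local minima of P (where P''>0): P(2)=-8. Local minima of Q: Q(3)=-9.
So the global minimum of psi is P(2) + Q(3) + 2 = -8 − 9 + 2 = -15, attained at (2, 3).

(2, 3)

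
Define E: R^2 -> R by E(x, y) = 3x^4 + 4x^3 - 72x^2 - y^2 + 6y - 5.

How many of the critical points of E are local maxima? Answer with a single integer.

1

E separates as a function of x plus a function of y, so ∇E=0 decouples.
∂E/∂x = 12x(x - 3)(x + 4) = 0 at x ∈ {-4, 0, 3}; ∂E/∂y = -2(y - 3) = 0 at y ∈ {3}.
The Hessian is diagonal: diag(E_xx, E_yy). Second derivatives: E_xx(-4)=336, E_xx(0)=-144, E_xx(3)=252; E_yy(3)=-2.
Local maxima occur where both diagonal entries negative: (0, 3). Count: 1.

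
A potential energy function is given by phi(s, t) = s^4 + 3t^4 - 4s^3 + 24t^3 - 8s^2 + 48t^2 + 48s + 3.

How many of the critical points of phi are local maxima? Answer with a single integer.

phi separates as a function of s plus a function of t, so ∇phi=0 decouples.
∂phi/∂s = 4(s - 3)(s - 2)(s + 2) = 0 at s ∈ {-2, 2, 3}; ∂phi/∂t = 12t(t + 2)(t + 4) = 0 at t ∈ {-4, -2, 0}.
The Hessian is diagonal: diag(phi_ss, phi_tt). Second derivatives: phi_ss(-2)=80, phi_ss(2)=-16, phi_ss(3)=20; phi_tt(-4)=96, phi_tt(-2)=-48, phi_tt(0)=96.
Local maxima occur where both diagonal entries negative: (2, -2). Count: 1.

1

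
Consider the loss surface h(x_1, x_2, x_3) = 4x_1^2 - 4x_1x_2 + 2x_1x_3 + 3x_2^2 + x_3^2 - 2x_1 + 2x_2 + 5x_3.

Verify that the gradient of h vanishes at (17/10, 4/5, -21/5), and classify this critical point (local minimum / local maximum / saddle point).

local minimum

∇h = (8x_1 - 4x_2 + 2x_3 - 2, -4x_1 + 6x_2 + 2, 2x_1 + 2x_3 + 5); substituting (17/10, 4/5, -21/5) gives ∇h = (0, 0, 0), so (17/10, 4/5, -21/5) is indeed a critical point.
The Hessian is constant: H = [[8, -4, 2], [-4, 6, 0], [2, 0, 2]].
Leading principal minors: Δ₁ = 8, Δ₂ = 32, Δ₃ = 40.
All leading minors are positive, so H is positive definite: a local minimum.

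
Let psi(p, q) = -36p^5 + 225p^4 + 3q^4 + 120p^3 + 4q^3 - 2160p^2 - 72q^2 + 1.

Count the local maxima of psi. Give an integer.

2

psi separates as a function of p plus a function of q, so ∇psi=0 decouples.
∂psi/∂p = -180p(p - 4)(p - 3)(p + 2) = 0 at p ∈ {-2, 0, 3, 4}; ∂psi/∂q = 12q(q - 3)(q + 4) = 0 at q ∈ {-4, 0, 3}.
The Hessian is diagonal: diag(psi_pp, psi_qq). Second derivatives: psi_pp(-2)=10800, psi_pp(0)=-4320, psi_pp(3)=2700, psi_pp(4)=-4320; psi_qq(-4)=336, psi_qq(0)=-144, psi_qq(3)=252.
Local maxima occur where both diagonal entries negative: (0, 0), (4, 0). Count: 2.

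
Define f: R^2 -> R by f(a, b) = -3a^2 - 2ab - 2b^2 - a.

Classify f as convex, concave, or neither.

concave

f is quadratic, so its Hessian is the constant matrix H = [[-6, -2], [-2, -4]].
det(H) = 20, tr(H) = -10.
det(H) > 0 and tr(H) < 0, so H is negative definite everywhere: concave.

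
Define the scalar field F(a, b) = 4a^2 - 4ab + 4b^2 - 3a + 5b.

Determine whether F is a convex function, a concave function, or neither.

convex

F is quadratic, so its Hessian is the constant matrix H = [[8, -4], [-4, 8]].
det(H) = 48, tr(H) = 16.
det(H) > 0 and tr(H) > 0, so H is positive definite everywhere: convex.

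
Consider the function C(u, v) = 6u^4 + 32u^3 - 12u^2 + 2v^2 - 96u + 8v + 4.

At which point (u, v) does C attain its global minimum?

C(u,v) separates as P(u) + Q(v) + 4, so its minimum is min P + min Q + 4.
P'(u) = 24(u - 1)(u + 1)(u + 4) vanishes at u ∈ {-4, -1, 1}; Q'(v) = 4v + 8 vanishes at v ∈ {-2}.
Local minima of P (where P''>0): P(-4)=-320, P(1)=-70. Local minima of Q: Q(-2)=-8.
So the global minimum of C is P(-4) + Q(-2) + 4 = -320 − 8 + 4 = -324, attained at (-4, -2).

(-4, -2)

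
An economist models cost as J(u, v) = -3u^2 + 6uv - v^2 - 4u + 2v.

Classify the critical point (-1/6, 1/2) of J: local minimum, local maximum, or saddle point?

The Hessian of J is constant: H = [[-6, 6], [6, -2]].
det(H) = (-6)·(-2) − 6² = -24.
Since det(H) < 0, H is indefinite and the critical point is a saddle point.

saddle point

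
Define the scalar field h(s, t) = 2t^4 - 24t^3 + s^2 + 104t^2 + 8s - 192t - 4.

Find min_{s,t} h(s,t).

-148

h(s,t) separates as P(s) + Q(t) − 4, so its minimum is min P + min Q − 4.
P'(s) = 2s + 8 vanishes at s ∈ {-4}; Q'(t) = 8(t - 4)(t - 3)(t - 2) vanishes at t ∈ {2, 3, 4}.
Local minima of P (where P''>0): P(-4)=-16. Local minima of Q: Q(2)=-128, Q(4)=-128.
So the global minimum of h is P(-4) + Q(2) − 4 = -16 − 128 − 4 = -148, attained at (-4, 2).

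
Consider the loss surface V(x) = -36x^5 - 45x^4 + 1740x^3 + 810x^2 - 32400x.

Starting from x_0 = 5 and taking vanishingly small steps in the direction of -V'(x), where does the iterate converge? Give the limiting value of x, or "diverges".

diverges

V'(x) = -180(x - 4)(x - 3)(x + 3)(x + 5), so V'(5) = -28800.
Gradient descent moves in the -V' direction, i.e. x is increasing.
There is no critical point above x=5, and V' keeps the same sign, so the iterate runs off to +∞.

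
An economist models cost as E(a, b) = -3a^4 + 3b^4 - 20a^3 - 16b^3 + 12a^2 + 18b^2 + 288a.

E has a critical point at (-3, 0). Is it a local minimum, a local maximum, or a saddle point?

The mixed partial ∂²E/∂a∂b is 0, so the Hessian at any point is diag(E_aa, E_bb) = diag(12(-3a^2 - 10a + 2), 12(3b^2 - 8b + 3)).
At (-3, 0): H = diag(60, 36).
Both eigenvalues are positive, so H is positive definite: a local minimum.

local minimum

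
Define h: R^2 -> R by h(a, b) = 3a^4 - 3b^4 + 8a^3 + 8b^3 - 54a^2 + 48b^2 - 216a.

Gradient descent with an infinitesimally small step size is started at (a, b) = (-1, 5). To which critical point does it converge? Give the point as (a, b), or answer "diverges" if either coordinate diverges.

diverges

h is separable, so gradient descent decouples: a follows -∂h/∂a, b follows -∂h/∂b.
∂h/∂a = 12(a - 3)(a + 2)(a + 3); at a=-1 this is -96, so a increases.
∂h/∂b = -12b(b - 4)(b + 2); at b=5 this is -420, so b increases.
The b-coordinate has no critical point in that direction and runs off to infinity.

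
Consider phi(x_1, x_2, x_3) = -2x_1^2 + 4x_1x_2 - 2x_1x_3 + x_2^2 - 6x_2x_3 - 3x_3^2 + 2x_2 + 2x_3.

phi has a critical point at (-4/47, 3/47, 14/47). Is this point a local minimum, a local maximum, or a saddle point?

The Hessian is constant: H = [[-4, 4, -2], [4, 2, -6], [-2, -6, -6]].
Leading principal minors: Δ₁ = -4, Δ₂ = -24, Δ₃ = 376.
The minors fit neither the all-positive nor the alternating-sign pattern, so H is indefinite: a saddle point.

saddle point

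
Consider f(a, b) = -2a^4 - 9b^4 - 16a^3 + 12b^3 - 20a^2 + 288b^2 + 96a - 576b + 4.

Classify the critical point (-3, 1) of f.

The mixed partial ∂²f/∂a∂b is 0, so the Hessian at any point is diag(f_aa, f_bb) = diag(-8(3a^2 + 12a + 5), 36(-3b^2 + 2b + 16)).
At (-3, 1): H = diag(32, 540).
Both eigenvalues are positive, so H is positive definite: a local minimum.

local minimum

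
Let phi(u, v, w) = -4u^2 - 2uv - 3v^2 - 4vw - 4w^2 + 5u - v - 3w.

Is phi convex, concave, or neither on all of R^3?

concave

phi is quadratic, so its Hessian is the constant matrix H = [[-8, -2, 0], [-2, -6, -4], [0, -4, -8]].
Leading principal minors: -8, 44, -224.
Signs alternate −, +, − ⇒ H ≺ 0 ⇒ concave.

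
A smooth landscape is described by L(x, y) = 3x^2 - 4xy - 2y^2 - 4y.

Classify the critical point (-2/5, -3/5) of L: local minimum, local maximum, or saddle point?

The Hessian of L is constant: H = [[6, -4], [-4, -4]].
det(H) = 6·(-4) − (-4)² = -40.
Since det(H) < 0, H is indefinite and the critical point is a saddle point.

saddle point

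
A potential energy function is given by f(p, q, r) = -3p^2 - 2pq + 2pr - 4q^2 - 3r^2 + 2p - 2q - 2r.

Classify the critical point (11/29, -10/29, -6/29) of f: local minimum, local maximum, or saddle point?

local maximum

The Hessian is constant: H = [[-6, -2, 2], [-2, -8, 0], [2, 0, -6]].
Leading principal minors: Δ₁ = -6, Δ₂ = 44, Δ₃ = -232.
The minors alternate sign starting negative (−, +, −), so H is negative definite: a local maximum.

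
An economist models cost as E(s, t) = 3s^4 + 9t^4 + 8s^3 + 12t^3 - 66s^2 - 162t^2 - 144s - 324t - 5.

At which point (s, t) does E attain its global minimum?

E(s,t) separates as P(s) + Q(t) − 5, so its minimum is min P + min Q − 5.
P'(s) = 12(s - 3)(s + 1)(s + 4) vanishes at s ∈ {-4, -1, 3}; Q'(t) = 36(t - 3)(t + 1)(t + 3) vanishes at t ∈ {-3, -1, 3}.
Local minima of P (where P''>0): P(-4)=-224, P(3)=-567. Local minima of Q: Q(-3)=-81, Q(3)=-1377.
So the global minimum of E is P(3) + Q(3) − 5 = -567 − 1377 − 5 = -1949, attained at (3, 3).

(3, 3)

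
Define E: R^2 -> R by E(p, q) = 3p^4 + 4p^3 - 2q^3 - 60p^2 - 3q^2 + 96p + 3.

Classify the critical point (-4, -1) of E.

The mixed partial ∂²E/∂p∂q is 0, so the Hessian at any point is diag(E_pp, E_qq) = diag(12(3p^2 + 2p - 10), -6(2q + 1)).
At (-4, -1): H = diag(360, 6).
Both eigenvalues are positive, so H is positive definite: a local minimum.

local minimum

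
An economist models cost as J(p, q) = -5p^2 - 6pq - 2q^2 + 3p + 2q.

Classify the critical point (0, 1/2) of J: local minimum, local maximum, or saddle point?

The Hessian of J is constant: H = [[-10, -6], [-6, -4]].
det(H) = (-10)·(-4) − (-6)² = 4.
det(H) > 0 and tr(H) = -14 < 0, so H is negative definite and the point is a local maximum.

local maximum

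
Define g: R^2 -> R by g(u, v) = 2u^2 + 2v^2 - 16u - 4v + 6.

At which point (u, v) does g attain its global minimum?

g(u,v) separates as P(u) + Q(v) + 6, so its minimum is min P + min Q + 6.
P'(u) = 4u - 16 vanishes at u ∈ {4}; Q'(v) = 4v - 4 vanishes at v ∈ {1}.
Local minima of P (where P''>0): P(4)=-32. Local minima of Q: Q(1)=-2.
So the global minimum of g is P(4) + Q(1) + 6 = -32 − 2 + 6 = -28, attained at (4, 1).

(4, 1)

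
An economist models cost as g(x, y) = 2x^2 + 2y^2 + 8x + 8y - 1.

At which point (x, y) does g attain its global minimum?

(-2, -2)

g(x,y) separates as P(x) + Q(y) − 1, so its minimum is min P + min Q − 1.
P'(x) = 4x + 8 vanishes at x ∈ {-2}; Q'(y) = 4y + 8 vanishes at y ∈ {-2}.
Local minima of P (where P''>0): P(-2)=-8. Local minima of Q: Q(-2)=-8.
So the global minimum of g is P(-2) + Q(-2) − 1 = -8 − 8 − 1 = -17, attained at (-2, -2).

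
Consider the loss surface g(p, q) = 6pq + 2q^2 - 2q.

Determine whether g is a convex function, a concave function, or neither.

neither

g is quadratic, so its Hessian is the constant matrix H = [[0, 6], [6, 4]].
det(H) = -36, tr(H) = 4.
det(H) < 0, so H is indefinite: neither convex nor concave.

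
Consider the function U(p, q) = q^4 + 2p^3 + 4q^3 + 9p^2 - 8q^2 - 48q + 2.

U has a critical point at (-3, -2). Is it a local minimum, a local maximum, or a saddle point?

The mixed partial ∂²U/∂p∂q is 0, so the Hessian at any point is diag(U_pp, U_qq) = diag(6(2p + 3), 4(3q^2 + 6q - 4)).
At (-3, -2): H = diag(-18, -16).
Both eigenvalues are negative, so H is negative definite: a local maximum.

local maximum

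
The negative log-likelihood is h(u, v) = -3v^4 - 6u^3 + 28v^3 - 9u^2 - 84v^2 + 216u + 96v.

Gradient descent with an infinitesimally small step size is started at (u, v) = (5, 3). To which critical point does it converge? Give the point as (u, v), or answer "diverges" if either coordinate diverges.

diverges

h is separable, so gradient descent decouples: u follows -∂h/∂u, v follows -∂h/∂v.
∂h/∂u = -18(u - 3)(u + 4); at u=5 this is -324, so u increases.
∂h/∂v = -12(v - 4)(v - 2)(v - 1); at v=3 this is 24, so v decreases.
The u-coordinate has no critical point in that direction and runs off to infinity.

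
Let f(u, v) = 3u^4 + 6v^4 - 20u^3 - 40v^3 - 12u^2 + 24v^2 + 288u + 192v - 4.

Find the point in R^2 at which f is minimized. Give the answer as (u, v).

(-2, -1)

f(u,v) separates as P(u) + Q(v) − 4, so its minimum is min P + min Q − 4.
P'(u) = 12(u - 4)(u - 3)(u + 2) vanishes at u ∈ {-2, 3, 4}; Q'(v) = 24(v - 4)(v - 2)(v + 1) vanishes at v ∈ {-1, 2, 4}.
Local minima of P (where P''>0): P(-2)=-416, P(4)=448. Local minima of Q: Q(-1)=-122, Q(4)=128.
So the global minimum of f is P(-2) + Q(-1) − 4 = -416 − 122 − 4 = -542, attained at (-2, -1).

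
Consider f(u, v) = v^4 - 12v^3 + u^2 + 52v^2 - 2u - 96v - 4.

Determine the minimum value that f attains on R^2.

f(u,v) separates as P(u) + Q(v) − 4, so its minimum is min P + min Q − 4.
P'(u) = 2u - 2 vanishes at u ∈ {1}; Q'(v) = 4(v - 4)(v - 3)(v - 2) vanishes at v ∈ {2, 3, 4}.
Local minima of P (where P''>0): P(1)=-1. Local minima of Q: Q(2)=-64, Q(4)=-64.
So the global minimum of f is P(1) + Q(2) − 4 = -1 − 64 − 4 = -69, attained at (1, 2).

-69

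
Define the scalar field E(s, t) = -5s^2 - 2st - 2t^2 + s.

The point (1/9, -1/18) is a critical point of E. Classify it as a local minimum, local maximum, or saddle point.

The Hessian of E is constant: H = [[-10, -2], [-2, -4]].
det(H) = (-10)·(-4) − (-2)² = 36.
det(H) > 0 and tr(H) = -14 < 0, so H is negative definite and the point is a local maximum.

local maximum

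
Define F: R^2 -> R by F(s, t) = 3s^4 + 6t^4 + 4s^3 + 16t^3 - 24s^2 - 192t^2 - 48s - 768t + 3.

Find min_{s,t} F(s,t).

F(s,t) separates as P(s) + Q(t) + 3, so its minimum is min P + min Q + 3.
P'(s) = 12(s - 2)(s + 1)(s + 2) vanishes at s ∈ {-2, -1, 2}; Q'(t) = 24(t - 4)(t + 2)(t + 4) vanishes at t ∈ {-4, -2, 4}.
Local minima of P (where P''>0): P(-2)=16, P(2)=-112. Local minima of Q: Q(-4)=512, Q(4)=-3584.
So the global minimum of F is P(2) + Q(4) + 3 = -112 − 3584 + 3 = -3693, attained at (2, 4).

-3693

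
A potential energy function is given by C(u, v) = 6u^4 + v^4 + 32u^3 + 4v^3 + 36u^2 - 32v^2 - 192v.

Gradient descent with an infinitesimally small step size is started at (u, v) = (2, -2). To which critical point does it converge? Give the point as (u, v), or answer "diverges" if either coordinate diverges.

C is separable, so gradient descent decouples: u follows -∂C/∂u, v follows -∂C/∂v.
∂C/∂u = 24u(u + 1)(u + 3); at u=2 this is 720, so u decreases.
∂C/∂v = 4(v - 4)(v + 3)(v + 4); at v=-2 this is -48, so v increases.
u converges to its nearest critical value 0 (a local min of the u-part); v converges to 4. The iterate converges to (0, 4).

(0, 4)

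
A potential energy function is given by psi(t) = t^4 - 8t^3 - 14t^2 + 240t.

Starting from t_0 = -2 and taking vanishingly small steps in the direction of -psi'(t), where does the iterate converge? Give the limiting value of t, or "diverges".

psi'(t) = 4(t - 5)(t - 4)(t + 3), so psi'(-2) = 168.
Gradient descent moves in the -psi' direction, i.e. t is decreasing.
The nearest critical point in that direction is t = -3, where psi'' = 224 > 0 (a local minimum). The iterate converges there.

-3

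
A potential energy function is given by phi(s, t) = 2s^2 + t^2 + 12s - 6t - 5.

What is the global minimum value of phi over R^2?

-32

phi(s,t) separates as P(s) + Q(t) − 5, so its minimum is min P + min Q − 5.
P'(s) = 4s + 12 vanishes at s ∈ {-3}; Q'(t) = 2(t - 3) vanishes at t ∈ {3}.
Local minima of P (where P''>0): P(-3)=-18. Local minima of Q: Q(3)=-9.
So the global minimum of phi is P(-3) + Q(3) − 5 = -18 − 9 − 5 = -32, attained at (-3, 3).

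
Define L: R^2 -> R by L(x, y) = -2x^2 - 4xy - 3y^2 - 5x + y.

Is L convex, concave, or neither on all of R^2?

L is quadratic, so its Hessian is the constant matrix H = [[-4, -4], [-4, -6]].
det(H) = 8, tr(H) = -10.
det(H) > 0 and tr(H) < 0, so H is negative definite everywhere: concave.

concave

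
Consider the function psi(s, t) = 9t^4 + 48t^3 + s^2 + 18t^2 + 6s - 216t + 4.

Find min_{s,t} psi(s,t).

-146

psi(s,t) separates as P(s) + Q(t) + 4, so its minimum is min P + min Q + 4.
P'(s) = 2s + 6 vanishes at s ∈ {-3}; Q'(t) = 36(t - 1)(t + 2)(t + 3) vanishes at t ∈ {-3, -2, 1}.
Local minima of P (where P''>0): P(-3)=-9. Local minima of Q: Q(-3)=243, Q(1)=-141.
So the global minimum of psi is P(-3) + Q(1) + 4 = -9 − 141 + 4 = -146, attained at (-3, 1).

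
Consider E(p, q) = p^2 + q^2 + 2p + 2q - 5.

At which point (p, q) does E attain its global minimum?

E(p,q) separates as A(p) + B(q) − 5, so its minimum is min A + min B − 5.
A'(p) = 2p + 2 vanishes at p ∈ {-1}; B'(q) = 2q + 2 vanishes at q ∈ {-1}.
Local minima of A (where A''>0): A(-1)=-1. Local minima of B: B(-1)=-1.
So the global minimum of E is A(-1) + B(-1) − 5 = -1 − 1 − 5 = -7, attained at (-1, -1).

(-1, -1)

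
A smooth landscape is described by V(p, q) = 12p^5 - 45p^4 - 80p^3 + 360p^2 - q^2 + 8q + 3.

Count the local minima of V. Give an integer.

V separates as a function of p plus a function of q, so ∇V=0 decouples.
∂V/∂p = 60p(p - 3)(p - 2)(p + 2) = 0 at p ∈ {-2, 0, 2, 3}; ∂V/∂q = -2(q - 4) = 0 at q ∈ {4}.
The Hessian is diagonal: diag(V_pp, V_qq). Second derivatives: V_pp(-2)=-2400, V_pp(0)=720, V_pp(2)=-480, V_pp(3)=900; V_qq(4)=-2.
Local minima occur where both diagonal entries positive: none. Count: 0.

0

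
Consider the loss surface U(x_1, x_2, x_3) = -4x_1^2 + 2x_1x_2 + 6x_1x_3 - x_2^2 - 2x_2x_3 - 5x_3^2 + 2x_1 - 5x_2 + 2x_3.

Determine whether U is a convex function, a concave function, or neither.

U is quadratic, so its Hessian is the constant matrix H = [[-8, 2, 6], [2, -2, -2], [6, -2, -10]].
Leading principal minors: -8, 12, -64.
Signs alternate −, +, − ⇒ H ≺ 0 ⇒ concave.

concave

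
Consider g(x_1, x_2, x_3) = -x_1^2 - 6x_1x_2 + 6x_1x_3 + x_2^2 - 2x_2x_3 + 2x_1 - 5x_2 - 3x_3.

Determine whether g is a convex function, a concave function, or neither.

g is quadratic, so its Hessian is the constant matrix H = [[-2, -6, 6], [-6, 2, -2], [6, -2, 0]].
Leading principal minors: -2, -40, 80.
Neither pattern holds ⇒ H is indefinite ⇒ neither convex nor concave.

neither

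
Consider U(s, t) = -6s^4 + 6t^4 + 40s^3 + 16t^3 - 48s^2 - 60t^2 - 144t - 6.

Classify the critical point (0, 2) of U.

The mixed partial ∂²U/∂s∂t is 0, so the Hessian at any point is diag(U_ss, U_tt) = diag(24(-3s^2 + 10s - 4), 24(3t^2 + 4t - 5)).
At (0, 2): H = diag(-96, 360).
The eigenvalues have opposite signs, so H is indefinite: a saddle point.

saddle point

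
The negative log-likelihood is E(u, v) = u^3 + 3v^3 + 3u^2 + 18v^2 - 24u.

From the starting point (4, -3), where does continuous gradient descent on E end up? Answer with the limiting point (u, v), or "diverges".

E is separable, so gradient descent decouples: u follows -∂E/∂u, v follows -∂E/∂v.
∂E/∂u = 3(u - 2)(u + 4); at u=4 this is 48, so u decreases.
∂E/∂v = 9v(v + 4); at v=-3 this is -27, so v increases.
u converges to its nearest critical value 2 (a local min of the u-part); v converges to 0. The iterate converges to (2, 0).

(2, 0)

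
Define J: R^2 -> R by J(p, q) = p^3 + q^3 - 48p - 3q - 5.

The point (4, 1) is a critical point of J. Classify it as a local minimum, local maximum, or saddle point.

local minimum

The mixed partial ∂²J/∂p∂q is 0, so the Hessian at any point is diag(J_pp, J_qq) = diag(6p, 6q).
At (4, 1): H = diag(24, 6).
Both eigenvalues are positive, so H is positive definite: a local minimum.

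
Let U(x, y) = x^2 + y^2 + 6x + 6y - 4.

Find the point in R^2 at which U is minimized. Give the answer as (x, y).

(-3, -3)

U(x,y) separates as P(x) + Q(y) − 4, so its minimum is min P + min Q − 4.
P'(x) = 2x + 6 vanishes at x ∈ {-3}; Q'(y) = 2y + 6 vanishes at y ∈ {-3}.
Local minima of P (where P''>0): P(-3)=-9. Local minima of Q: Q(-3)=-9.
So the global minimum of U is P(-3) + Q(-3) − 4 = -9 − 9 − 4 = -22, attained at (-3, -3).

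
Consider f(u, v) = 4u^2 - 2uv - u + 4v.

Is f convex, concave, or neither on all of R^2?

neither

f is quadratic, so its Hessian is the constant matrix H = [[8, -2], [-2, 0]].
det(H) = -4, tr(H) = 8.
det(H) < 0, so H is indefinite: neither convex nor concave.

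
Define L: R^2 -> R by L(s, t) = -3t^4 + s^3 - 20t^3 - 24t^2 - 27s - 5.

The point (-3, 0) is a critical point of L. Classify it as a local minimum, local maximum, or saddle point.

local maximum

The mixed partial ∂²L/∂s∂t is 0, so the Hessian at any point is diag(L_ss, L_tt) = diag(6s, -12(3t^2 + 10t + 4)).
At (-3, 0): H = diag(-18, -48).
Both eigenvalues are negative, so H is negative definite: a local maximum.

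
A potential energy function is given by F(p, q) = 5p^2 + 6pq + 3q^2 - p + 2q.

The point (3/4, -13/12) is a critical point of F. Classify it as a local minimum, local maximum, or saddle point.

The Hessian of F is constant: H = [[10, 6], [6, 6]].
det(H) = 10·6 − 6² = 24.
det(H) > 0 and tr(H) = 16 > 0, so H is positive definite and the point is a local minimum.

local minimum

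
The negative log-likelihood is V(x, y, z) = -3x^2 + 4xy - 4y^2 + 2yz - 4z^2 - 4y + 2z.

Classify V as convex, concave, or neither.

V is quadratic, so its Hessian is the constant matrix H = [[-6, 4, 0], [4, -8, 2], [0, 2, -8]].
Leading principal minors: -6, 32, -232.
Signs alternate −, +, − ⇒ H ≺ 0 ⇒ concave.

concave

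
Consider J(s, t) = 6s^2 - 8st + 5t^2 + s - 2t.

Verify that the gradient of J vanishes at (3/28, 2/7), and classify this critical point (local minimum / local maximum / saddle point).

∇J = (12s - 8t + 1, -8s + 10t - 2); substituting (3/28, 2/7) gives ∇J = (0, 0), so (3/28, 2/7) is indeed a critical point.
The Hessian of J is constant: H = [[12, -8], [-8, 10]].
det(H) = 12·10 − (-8)² = 56.
det(H) > 0 and tr(H) = 22 > 0, so H is positive definite and the point is a local minimum.

local minimum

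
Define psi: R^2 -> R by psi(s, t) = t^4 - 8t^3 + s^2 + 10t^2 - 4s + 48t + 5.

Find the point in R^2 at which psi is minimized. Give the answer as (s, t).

(2, -1)

psi(s,t) separates as P(s) + Q(t) + 5, so its minimum is min P + min Q + 5.
P'(s) = 2s - 4 vanishes at s ∈ {2}; Q'(t) = 4(t - 4)(t - 3)(t + 1) vanishes at t ∈ {-1, 3, 4}.
Local minima of P (where P''>0): P(2)=-4. Local minima of Q: Q(-1)=-29, Q(4)=96.
So the global minimum of psi is P(2) + Q(-1) + 5 = -4 − 29 + 5 = -28, attained at (2, -1).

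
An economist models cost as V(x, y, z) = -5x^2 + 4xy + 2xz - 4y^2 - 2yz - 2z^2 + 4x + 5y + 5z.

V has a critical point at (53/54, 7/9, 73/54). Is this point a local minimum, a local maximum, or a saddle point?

The Hessian is constant: H = [[-10, 4, 2], [4, -8, -2], [2, -2, -4]].
Leading principal minors: Δ₁ = -10, Δ₂ = 64, Δ₃ = -216.
The minors alternate sign starting negative (−, +, −), so H is negative definite: a local maximum.

local maximum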